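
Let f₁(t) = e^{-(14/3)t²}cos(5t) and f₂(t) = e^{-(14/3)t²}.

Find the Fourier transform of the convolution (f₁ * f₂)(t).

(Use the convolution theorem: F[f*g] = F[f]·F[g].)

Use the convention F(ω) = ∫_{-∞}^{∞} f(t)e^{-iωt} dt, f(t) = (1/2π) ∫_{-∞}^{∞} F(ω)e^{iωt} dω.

F[f₁*f₂](ω) = \frac{3 \pi \left(e^{\frac{15 \omega}{14}} + 1\right) e^{- \frac{3 \omega^{2}}{28} - \frac{15 \omega}{28} - \frac{75}{56}}}{28}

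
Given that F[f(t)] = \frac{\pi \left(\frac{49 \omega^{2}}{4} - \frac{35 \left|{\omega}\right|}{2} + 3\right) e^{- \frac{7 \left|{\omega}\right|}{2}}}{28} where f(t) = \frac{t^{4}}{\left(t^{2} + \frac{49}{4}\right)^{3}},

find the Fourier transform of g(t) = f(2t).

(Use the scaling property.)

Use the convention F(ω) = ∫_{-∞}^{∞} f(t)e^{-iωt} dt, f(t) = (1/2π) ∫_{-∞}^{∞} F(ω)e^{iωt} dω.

F[g](ω) = \frac{\pi \left(49 \omega^{2} - 140 \left|{\omega}\right| + 48\right) e^{- \frac{7 \left|{\omega}\right|}{4}}}{896}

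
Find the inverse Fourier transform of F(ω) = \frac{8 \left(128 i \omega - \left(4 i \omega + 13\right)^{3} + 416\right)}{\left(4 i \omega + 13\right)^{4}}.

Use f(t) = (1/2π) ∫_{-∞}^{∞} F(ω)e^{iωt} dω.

f(t) = 2 \left(t^{2} - 1\right) e^{- \frac{13 t}{4}} u\left(t\right)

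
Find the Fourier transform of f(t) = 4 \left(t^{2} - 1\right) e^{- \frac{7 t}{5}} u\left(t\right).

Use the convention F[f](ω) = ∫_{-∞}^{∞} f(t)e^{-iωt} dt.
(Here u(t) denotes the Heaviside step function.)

F(ω) = \frac{20 \left(250 i \omega - \left(5 i \omega + 7\right)^{3} + 350\right)}{\left(5 i \omega + 7\right)^{4}}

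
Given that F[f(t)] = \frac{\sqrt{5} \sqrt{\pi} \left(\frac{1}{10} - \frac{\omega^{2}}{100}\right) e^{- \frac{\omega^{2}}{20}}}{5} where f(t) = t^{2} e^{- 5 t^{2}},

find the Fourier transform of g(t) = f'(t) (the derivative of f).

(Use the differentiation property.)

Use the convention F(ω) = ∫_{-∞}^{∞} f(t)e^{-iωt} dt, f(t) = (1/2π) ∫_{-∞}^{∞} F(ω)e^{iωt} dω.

F[g](ω) = \frac{\sqrt{5} i \sqrt{\pi} \omega \left(10 - \omega^{2}\right) e^{- \frac{\omega^{2}}{20}}}{500}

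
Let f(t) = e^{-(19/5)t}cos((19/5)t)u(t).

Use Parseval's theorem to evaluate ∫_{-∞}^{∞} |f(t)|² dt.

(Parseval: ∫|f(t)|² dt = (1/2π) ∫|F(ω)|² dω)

∫|f(t)|² dt = \frac{15}{152}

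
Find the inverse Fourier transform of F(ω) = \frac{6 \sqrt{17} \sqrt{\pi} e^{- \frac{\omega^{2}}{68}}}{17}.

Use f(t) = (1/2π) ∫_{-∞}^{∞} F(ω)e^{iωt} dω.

f(t) = 6 e^{- 17 t^{2}}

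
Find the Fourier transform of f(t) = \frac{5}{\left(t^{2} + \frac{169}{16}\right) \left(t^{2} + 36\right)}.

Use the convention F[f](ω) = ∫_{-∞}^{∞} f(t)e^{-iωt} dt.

F(ω) = - \frac{40 \pi e^{- 6 \left|{\omega}\right|}}{1221} + \frac{320 \pi e^{- \frac{13 \left|{\omega}\right|}{4}}}{5291}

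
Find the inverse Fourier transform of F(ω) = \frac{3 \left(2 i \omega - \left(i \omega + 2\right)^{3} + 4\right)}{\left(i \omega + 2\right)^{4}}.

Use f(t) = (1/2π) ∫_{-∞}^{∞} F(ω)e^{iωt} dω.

f(t) = 3 \left(t^{2} - 1\right) e^{- 2 t} u\left(t\right)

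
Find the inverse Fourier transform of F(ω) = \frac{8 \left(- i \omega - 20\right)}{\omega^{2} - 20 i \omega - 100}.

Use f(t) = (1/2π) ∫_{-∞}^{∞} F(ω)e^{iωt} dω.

f(t) = 8 \left(10 t + 1\right) e^{- 10 t} u\left(t\right)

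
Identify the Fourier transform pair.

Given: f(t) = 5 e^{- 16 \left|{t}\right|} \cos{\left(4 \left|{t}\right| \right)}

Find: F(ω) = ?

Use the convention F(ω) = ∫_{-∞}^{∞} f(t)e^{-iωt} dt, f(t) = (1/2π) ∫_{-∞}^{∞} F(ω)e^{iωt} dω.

F(ω) = \frac{160 \left(\omega^{2} + 272\right)}{\omega^{4} + 480 \omega^{2} + 73984}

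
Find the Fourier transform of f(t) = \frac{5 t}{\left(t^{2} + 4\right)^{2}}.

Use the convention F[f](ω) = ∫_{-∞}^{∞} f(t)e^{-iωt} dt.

F(ω) = - \frac{5 i \pi \omega e^{- 2 \left|{\omega}\right|}}{4}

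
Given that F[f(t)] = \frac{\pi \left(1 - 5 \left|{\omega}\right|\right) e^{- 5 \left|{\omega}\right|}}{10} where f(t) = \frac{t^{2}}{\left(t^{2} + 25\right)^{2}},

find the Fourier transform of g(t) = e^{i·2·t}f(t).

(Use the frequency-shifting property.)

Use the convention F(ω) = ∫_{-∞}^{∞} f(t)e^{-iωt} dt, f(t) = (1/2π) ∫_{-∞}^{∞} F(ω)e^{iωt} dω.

F[g](ω) = \frac{\pi \left(1 - 5 \left|{\omega - 2}\right|\right) e^{- 5 \left|{\omega - 2}\right|}}{10}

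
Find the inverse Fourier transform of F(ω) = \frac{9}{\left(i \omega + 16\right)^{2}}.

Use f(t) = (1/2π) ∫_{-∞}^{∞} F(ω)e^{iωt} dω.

f(t) = 9 t e^{- 16 t} u\left(t\right)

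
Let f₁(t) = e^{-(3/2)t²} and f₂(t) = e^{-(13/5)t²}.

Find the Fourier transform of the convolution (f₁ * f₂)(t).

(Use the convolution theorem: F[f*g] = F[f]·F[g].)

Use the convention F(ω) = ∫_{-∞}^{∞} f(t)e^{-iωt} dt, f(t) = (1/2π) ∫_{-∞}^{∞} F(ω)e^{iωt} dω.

F[f₁*f₂](ω) = \frac{\sqrt{390} \pi e^{- \frac{41 \omega^{2}}{156}}}{39}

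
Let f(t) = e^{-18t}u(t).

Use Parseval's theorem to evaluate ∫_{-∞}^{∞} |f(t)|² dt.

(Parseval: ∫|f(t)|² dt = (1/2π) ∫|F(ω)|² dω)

∫|f(t)|² dt = \frac{1}{36}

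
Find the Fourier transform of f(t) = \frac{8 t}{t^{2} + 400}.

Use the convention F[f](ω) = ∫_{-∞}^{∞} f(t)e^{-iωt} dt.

F(ω) = - 8 i \pi e^{- 20 \left|{\omega}\right|} \operatorname{sign}{\left(\omega \right)}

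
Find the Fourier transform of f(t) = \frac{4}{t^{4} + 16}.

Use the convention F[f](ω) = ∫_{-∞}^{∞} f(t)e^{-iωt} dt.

F(ω) = \frac{\pi e^{- \sqrt{2} \left|{\omega}\right|} \sin{\left(\sqrt{2} \left|{\omega}\right| + \frac{\pi}{4} \right)}}{2}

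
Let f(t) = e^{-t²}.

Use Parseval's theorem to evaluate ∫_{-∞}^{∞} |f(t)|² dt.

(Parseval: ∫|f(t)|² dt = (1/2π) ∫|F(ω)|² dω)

∫|f(t)|² dt = \frac{\sqrt{2} \sqrt{\pi}}{2}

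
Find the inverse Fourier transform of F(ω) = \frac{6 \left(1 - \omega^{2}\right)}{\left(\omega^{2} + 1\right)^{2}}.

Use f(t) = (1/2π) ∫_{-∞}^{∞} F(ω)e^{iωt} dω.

f(t) = 3 e^{- \left|{t}\right|} \left|{t}\right|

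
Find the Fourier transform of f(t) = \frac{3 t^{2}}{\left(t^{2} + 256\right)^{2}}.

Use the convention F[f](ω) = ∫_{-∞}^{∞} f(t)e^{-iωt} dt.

F(ω) = \frac{3 \pi \left(1 - 16 \left|{\omega}\right|\right) e^{- 16 \left|{\omega}\right|}}{32}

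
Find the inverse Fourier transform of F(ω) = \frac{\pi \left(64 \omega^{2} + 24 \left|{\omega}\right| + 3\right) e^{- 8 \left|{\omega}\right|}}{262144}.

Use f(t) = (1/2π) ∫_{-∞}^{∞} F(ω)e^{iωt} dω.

f(t) = \frac{1}{\left(t^{2} + 64\right)^{3}}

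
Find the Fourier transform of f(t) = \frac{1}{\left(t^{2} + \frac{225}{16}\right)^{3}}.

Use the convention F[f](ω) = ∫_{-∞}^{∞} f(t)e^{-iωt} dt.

F(ω) = \frac{8 \pi \left(75 \omega^{2} + 60 \left|{\omega}\right| + 16\right) e^{- \frac{15 \left|{\omega}\right|}{4}}}{253125}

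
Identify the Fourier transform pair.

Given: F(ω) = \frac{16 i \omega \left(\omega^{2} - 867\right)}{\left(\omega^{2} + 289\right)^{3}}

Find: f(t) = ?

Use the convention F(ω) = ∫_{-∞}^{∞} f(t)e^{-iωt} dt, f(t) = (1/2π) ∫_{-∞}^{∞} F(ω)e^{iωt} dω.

f(t) = 4 t e^{- 17 \left|{t}\right|} \left|{t}\right|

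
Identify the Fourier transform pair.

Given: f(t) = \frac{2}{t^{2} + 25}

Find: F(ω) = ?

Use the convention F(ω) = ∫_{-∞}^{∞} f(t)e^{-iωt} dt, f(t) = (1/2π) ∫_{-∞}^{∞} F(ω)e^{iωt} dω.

F(ω) = \frac{2 \pi e^{- 5 \left|{\omega}\right|}}{5}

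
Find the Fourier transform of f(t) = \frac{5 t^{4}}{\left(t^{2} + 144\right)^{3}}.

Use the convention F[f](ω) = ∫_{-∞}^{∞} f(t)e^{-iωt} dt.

F(ω) = \frac{5 \pi \left(48 \omega^{2} - 20 \left|{\omega}\right| + 1\right) e^{- 12 \left|{\omega}\right|}}{32}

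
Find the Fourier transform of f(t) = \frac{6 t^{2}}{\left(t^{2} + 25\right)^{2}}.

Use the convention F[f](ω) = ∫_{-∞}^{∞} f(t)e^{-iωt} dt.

F(ω) = \frac{3 \pi \left(1 - 5 \left|{\omega}\right|\right) e^{- 5 \left|{\omega}\right|}}{5}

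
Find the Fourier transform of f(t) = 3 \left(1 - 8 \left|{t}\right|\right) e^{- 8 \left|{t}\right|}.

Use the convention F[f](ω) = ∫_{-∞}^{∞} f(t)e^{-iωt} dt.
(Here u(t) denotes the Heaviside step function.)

F(ω) = \frac{96 \omega^{2}}{\left(\omega^{2} + 64\right)^{2}}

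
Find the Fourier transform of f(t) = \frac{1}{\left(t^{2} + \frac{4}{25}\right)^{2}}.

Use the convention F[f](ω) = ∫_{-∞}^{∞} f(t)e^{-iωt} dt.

F(ω) = \frac{25 \pi \left(2 \left|{\omega}\right| + 5\right) e^{- \frac{2 \left|{\omega}\right|}{5}}}{16}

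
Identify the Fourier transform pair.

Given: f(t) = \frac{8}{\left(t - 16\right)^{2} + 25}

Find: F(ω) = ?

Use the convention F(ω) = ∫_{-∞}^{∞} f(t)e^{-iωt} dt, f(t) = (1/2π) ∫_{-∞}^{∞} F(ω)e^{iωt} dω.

F(ω) = \frac{8 \pi e^{- 16 i \omega - 5 \left|{\omega}\right|}}{5}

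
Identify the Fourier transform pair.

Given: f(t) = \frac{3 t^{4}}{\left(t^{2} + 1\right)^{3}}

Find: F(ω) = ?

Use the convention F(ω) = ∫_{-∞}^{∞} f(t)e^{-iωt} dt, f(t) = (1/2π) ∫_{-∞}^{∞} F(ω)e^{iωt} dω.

F(ω) = \frac{3 \pi \left(\omega^{2} - 5 \left|{\omega}\right| + 3\right) e^{- \left|{\omega}\right|}}{8}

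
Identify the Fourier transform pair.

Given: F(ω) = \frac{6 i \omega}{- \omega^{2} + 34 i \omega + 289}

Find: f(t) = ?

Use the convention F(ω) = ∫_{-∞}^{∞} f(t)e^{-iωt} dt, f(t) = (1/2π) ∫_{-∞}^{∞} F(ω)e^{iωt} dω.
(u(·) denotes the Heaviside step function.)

f(t) = 6 \left(1 - 17 t\right) e^{- 17 t} u\left(t\right)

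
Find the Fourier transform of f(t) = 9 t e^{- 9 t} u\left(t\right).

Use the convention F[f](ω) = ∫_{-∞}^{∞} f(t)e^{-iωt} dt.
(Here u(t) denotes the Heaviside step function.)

F(ω) = \frac{9}{\left(i \omega + 9\right)^{2}}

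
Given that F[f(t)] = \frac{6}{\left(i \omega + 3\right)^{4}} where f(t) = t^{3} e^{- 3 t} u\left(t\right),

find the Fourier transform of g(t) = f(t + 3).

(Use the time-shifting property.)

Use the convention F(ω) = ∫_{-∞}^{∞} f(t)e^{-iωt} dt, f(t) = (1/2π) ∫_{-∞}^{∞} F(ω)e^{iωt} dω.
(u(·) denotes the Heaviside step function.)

F[g](ω) = \frac{6 e^{3 i \omega}}{\left(i \omega + 3\right)^{4}}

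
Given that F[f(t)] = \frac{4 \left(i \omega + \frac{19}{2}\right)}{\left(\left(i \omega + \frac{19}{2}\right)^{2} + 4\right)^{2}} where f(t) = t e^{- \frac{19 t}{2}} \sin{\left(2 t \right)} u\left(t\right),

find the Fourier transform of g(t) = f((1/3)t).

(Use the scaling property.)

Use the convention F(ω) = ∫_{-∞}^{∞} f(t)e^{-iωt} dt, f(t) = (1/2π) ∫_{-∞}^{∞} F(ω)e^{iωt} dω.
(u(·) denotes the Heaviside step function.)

F[g](ω) = \frac{96 \left(6 i \omega + 19\right)}{\left(\left(6 i \omega + 19\right)^{2} + 16\right)^{2}}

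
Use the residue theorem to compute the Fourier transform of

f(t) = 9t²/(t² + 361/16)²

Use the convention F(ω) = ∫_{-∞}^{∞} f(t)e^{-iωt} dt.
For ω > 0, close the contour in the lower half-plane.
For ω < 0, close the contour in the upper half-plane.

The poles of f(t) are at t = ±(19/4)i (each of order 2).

Let g(z) = f(z)e^{-iωz}; for large |z| the factor e^{-iωz} decays in the lower half-plane when ω > 0 and in the upper half-plane when ω < 0.

Case ω > 0 (lower half-plane, clockwise contour ⇒ F(ω) = -2πi·ΣRes):
  Res_{z = - \frac{19 i}{4}} g(z) = \frac{9 i \left(4 - 19 \omega\right) e^{- \frac{19 \omega}{4}}}{76} (pole of order 2)
  F(ω) = -2πi·ΣRes = \frac{9 \pi \left(4 - 19 \omega\right) e^{- \frac{19 \omega}{4}}}{38}

Case ω < 0 (upper half-plane, counterclockwise contour ⇒ F(ω) = +2πi·ΣRes):
  Res_{z = \frac{19 i}{4}} g(z) = \frac{9 i \left(- 19 \omega - 4\right) e^{\frac{19 \omega}{4}}}{76} (pole of order 2)
  F(ω) = 2πi·ΣRes = \frac{9 \pi \left(19 \omega + 4\right) e^{\frac{19 \omega}{4}}}{38}

Both cases combine into a single formula in |ω|:

F(ω) = \frac{9 \pi \left(4 - 19 \left|{\omega}\right|\right) e^{- \frac{19 \left|{\omega}\right|}{4}}}{38}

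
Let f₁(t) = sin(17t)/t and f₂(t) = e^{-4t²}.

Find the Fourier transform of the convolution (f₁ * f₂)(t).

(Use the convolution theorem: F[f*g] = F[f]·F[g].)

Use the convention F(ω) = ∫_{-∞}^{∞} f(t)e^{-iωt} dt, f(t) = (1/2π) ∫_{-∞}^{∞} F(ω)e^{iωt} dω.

F[f₁*f₂](ω) = \begin{cases} \frac{\pi^{\frac{3}{2}} e^{- \frac{\omega^{2}}{16}}}{2} & \text{for}\: \omega > -17 \wedge \omega < 17 \\0 & \text{otherwise} \end{cases}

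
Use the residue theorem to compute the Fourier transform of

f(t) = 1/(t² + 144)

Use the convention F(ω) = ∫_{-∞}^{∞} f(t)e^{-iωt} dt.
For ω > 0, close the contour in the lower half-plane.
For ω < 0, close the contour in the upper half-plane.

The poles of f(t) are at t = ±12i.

Let g(z) = f(z)e^{-iωz}; for large |z| the factor e^{-iωz} decays in the lower half-plane when ω > 0 and in the upper half-plane when ω < 0.

Case ω > 0 (lower half-plane, clockwise contour ⇒ F(ω) = -2πi·ΣRes):
  Res_{z = - 12 i} g(z) = \frac{i e^{- 12 \omega}}{24}
  F(ω) = -2πi·ΣRes = \frac{\pi e^{- 12 \omega}}{12}

Case ω < 0 (upper half-plane, counterclockwise contour ⇒ F(ω) = +2πi·ΣRes):
  Res_{z = 12 i} g(z) = - \frac{i e^{12 \omega}}{24}
  F(ω) = 2πi·ΣRes = \frac{\pi e^{12 \omega}}{12}

Both cases combine into a single formula in |ω|:

F(ω) = \frac{\pi e^{- 12 \left|{\omega}\right|}}{12}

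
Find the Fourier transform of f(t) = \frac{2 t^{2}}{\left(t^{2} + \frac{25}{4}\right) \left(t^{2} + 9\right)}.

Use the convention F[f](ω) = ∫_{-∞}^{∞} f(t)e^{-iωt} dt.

F(ω) = \frac{24 \pi e^{- 3 \left|{\omega}\right|}}{11} - \frac{20 \pi e^{- \frac{5 \left|{\omega}\right|}{2}}}{11}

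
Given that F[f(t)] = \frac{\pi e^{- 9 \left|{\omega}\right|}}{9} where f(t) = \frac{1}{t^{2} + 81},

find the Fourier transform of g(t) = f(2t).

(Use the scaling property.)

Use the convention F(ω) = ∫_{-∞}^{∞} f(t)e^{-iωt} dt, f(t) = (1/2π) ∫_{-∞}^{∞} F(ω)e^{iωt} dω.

F[g](ω) = \frac{\pi e^{- \frac{9 \left|{\omega}\right|}{2}}}{18}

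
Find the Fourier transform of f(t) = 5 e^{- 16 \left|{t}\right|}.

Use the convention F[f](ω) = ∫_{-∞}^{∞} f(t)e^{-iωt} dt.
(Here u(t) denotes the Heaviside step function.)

F(ω) = \frac{160}{\omega^{2} + 256}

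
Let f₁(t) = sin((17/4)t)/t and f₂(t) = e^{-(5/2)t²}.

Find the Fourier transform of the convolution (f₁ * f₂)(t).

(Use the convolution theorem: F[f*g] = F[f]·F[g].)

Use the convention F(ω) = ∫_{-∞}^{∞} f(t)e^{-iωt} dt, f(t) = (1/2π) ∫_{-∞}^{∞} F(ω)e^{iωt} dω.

F[f₁*f₂](ω) = \begin{cases} \frac{\sqrt{10} \pi^{\frac{3}{2}} e^{- \frac{\omega^{2}}{10}}}{5} & \text{for}\: \omega > - \frac{17}{4} \wedge \omega < \frac{17}{4} \\0 & \text{otherwise} \end{cases}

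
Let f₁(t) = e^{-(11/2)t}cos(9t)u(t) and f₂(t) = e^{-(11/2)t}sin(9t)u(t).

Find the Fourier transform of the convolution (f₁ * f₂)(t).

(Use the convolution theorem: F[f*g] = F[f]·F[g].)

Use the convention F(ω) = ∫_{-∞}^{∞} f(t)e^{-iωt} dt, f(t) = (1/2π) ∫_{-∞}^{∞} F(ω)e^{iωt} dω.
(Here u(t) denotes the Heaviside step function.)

F[f₁*f₂](ω) = \frac{72 \left(2 i \omega + 11\right)}{\left(\left(2 i \omega + 11\right)^{2} + 324\right)^{2}}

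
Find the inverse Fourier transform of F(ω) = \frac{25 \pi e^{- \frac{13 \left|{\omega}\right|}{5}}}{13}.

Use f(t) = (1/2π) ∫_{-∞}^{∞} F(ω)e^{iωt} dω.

f(t) = \frac{5}{t^{2} + \frac{169}{25}}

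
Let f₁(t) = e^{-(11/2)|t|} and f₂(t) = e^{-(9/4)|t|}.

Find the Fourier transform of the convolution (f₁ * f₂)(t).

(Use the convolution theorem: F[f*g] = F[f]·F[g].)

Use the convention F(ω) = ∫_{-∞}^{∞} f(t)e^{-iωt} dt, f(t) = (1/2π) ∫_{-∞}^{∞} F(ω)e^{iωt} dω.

F[f₁*f₂](ω) = \frac{3168}{64 \omega^{4} + 2260 \omega^{2} + 9801}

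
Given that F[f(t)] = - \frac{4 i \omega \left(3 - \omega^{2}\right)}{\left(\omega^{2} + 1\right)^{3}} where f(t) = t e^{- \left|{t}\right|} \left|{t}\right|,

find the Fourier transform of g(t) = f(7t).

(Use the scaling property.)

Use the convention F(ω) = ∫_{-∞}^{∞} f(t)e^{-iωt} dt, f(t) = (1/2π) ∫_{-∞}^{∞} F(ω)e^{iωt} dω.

F[g](ω) = \frac{196 i \omega \left(\omega^{2} - 147\right)}{\left(\omega^{2} + 49\right)^{3}}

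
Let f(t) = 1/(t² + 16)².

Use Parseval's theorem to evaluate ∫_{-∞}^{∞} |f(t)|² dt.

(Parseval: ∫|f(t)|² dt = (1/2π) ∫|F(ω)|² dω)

∫|f(t)|² dt = \frac{5 \pi}{262144}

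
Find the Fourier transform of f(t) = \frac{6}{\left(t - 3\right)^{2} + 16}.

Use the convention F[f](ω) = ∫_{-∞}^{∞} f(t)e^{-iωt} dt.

F(ω) = \frac{3 \pi e^{- 3 i \omega - 4 \left|{\omega}\right|}}{2}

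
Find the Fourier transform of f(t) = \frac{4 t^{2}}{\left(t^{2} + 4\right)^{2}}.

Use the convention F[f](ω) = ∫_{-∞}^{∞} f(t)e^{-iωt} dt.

F(ω) = \pi \left(1 - 2 \left|{\omega}\right|\right) e^{- 2 \left|{\omega}\right|}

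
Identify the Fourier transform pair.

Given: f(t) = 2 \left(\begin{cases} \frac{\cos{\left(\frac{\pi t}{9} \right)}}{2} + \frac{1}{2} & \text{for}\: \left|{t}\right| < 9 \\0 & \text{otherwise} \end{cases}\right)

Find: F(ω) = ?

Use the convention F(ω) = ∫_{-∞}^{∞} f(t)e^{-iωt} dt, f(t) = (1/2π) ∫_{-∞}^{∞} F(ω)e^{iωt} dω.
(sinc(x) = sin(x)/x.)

F(ω) = - \frac{18 \pi^{2} \operatorname{sinc}{\left(9 \omega \right)}}{81 \omega^{2} - \pi^{2}}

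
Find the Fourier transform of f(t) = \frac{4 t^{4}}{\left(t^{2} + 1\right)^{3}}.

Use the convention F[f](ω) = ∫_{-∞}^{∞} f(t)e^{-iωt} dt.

F(ω) = \frac{\pi \left(\omega^{2} - 5 \left|{\omega}\right| + 3\right) e^{- \left|{\omega}\right|}}{2}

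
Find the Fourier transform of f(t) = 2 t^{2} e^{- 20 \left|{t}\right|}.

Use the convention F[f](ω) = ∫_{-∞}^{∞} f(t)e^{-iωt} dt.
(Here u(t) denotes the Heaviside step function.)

F(ω) = \frac{160 \left(400 - 3 \omega^{2}\right)}{\left(\omega^{2} + 400\right)^{3}}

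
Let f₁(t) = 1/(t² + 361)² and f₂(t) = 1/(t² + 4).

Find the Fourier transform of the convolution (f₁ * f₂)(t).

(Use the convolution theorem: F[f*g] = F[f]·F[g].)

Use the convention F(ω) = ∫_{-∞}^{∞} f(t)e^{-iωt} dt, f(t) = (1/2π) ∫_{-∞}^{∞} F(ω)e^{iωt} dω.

F[f₁*f₂](ω) = \frac{\pi^{2} \left(19 \left|{\omega}\right| + 1\right) e^{- 21 \left|{\omega}\right|}}{27436}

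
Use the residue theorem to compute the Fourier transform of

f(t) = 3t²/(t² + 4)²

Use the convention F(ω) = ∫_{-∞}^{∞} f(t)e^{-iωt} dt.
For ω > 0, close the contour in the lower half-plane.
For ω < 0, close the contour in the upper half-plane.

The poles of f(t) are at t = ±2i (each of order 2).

Let g(z) = f(z)e^{-iωz}; for large |z| the factor e^{-iωz} decays in the lower half-plane when ω > 0 and in the upper half-plane when ω < 0.

Case ω > 0 (lower half-plane, clockwise contour ⇒ F(ω) = -2πi·ΣRes):
  Res_{z = - 2 i} g(z) = \frac{3 i \left(1 - 2 \omega\right) e^{- 2 \omega}}{8} (pole of order 2)
  F(ω) = -2πi·ΣRes = \frac{3 \pi \left(1 - 2 \omega\right) e^{- 2 \omega}}{4}

Case ω < 0 (upper half-plane, counterclockwise contour ⇒ F(ω) = +2πi·ΣRes):
  Res_{z = 2 i} g(z) = \frac{3 i \left(- 2 \omega - 1\right) e^{2 \omega}}{8} (pole of order 2)
  F(ω) = 2πi·ΣRes = \frac{3 \pi \left(2 \omega + 1\right) e^{2 \omega}}{4}

Both cases combine into a single formula in |ω|:

F(ω) = \frac{3 \pi \left(1 - 2 \left|{\omega}\right|\right) e^{- 2 \left|{\omega}\right|}}{4}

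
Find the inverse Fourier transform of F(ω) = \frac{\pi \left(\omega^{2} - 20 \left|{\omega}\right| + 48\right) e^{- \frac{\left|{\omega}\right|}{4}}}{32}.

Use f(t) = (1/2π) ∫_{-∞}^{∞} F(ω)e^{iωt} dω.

f(t) = \frac{t^{4}}{\left(t^{2} + \frac{1}{16}\right)^{3}}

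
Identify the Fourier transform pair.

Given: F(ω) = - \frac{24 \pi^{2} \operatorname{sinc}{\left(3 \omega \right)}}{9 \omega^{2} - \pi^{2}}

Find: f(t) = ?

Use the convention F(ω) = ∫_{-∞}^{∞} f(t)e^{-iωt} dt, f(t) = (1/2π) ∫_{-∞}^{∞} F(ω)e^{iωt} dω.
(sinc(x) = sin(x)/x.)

f(t) = 8 \left(\begin{cases} \frac{\cos{\left(\frac{\pi t}{3} \right)}}{2} + \frac{1}{2} & \text{for}\: \left|{t}\right| < 3 \\0 & \text{otherwise} \end{cases}\right)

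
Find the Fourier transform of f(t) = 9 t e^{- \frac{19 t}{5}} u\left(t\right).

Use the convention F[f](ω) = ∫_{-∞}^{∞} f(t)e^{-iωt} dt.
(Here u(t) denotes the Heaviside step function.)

F(ω) = \frac{225}{\left(5 i \omega + 19\right)^{2}}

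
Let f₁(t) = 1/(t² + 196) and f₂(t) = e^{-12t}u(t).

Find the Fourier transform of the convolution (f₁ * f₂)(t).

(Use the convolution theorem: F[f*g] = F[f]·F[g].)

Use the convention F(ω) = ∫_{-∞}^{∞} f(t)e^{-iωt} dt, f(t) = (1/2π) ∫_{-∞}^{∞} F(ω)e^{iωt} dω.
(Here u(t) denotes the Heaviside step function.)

F[f₁*f₂](ω) = \frac{\pi e^{- 14 \left|{\omega}\right|}}{14 \left(i \omega + 12\right)}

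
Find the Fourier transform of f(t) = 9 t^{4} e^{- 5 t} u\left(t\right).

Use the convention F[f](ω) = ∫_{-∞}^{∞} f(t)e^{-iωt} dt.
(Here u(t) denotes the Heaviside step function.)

F(ω) = \frac{216}{\left(i \omega + 5\right)^{5}}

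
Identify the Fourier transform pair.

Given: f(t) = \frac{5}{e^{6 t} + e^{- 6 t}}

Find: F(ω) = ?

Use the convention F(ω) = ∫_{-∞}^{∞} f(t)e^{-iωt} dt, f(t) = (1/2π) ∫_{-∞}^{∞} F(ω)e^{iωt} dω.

F(ω) = \frac{5 \pi}{12 \cosh{\left(\frac{\pi \omega}{12} \right)}}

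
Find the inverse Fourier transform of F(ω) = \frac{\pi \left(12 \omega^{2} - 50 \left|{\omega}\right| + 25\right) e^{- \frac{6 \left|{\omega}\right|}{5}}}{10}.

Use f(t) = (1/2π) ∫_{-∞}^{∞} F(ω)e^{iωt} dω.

f(t) = \frac{8 t^{4}}{\left(t^{2} + \frac{36}{25}\right)^{3}}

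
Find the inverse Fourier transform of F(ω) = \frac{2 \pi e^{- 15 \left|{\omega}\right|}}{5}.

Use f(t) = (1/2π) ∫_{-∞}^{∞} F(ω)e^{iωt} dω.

f(t) = \frac{6}{t^{2} + 225}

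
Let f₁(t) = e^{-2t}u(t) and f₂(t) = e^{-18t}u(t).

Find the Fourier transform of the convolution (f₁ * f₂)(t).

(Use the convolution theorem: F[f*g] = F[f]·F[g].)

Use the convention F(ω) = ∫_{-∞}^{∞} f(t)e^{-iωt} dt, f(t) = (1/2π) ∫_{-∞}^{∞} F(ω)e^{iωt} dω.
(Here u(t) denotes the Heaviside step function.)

F[f₁*f₂](ω) = \frac{1}{\left(i \omega + 2\right) \left(i \omega + 18\right)}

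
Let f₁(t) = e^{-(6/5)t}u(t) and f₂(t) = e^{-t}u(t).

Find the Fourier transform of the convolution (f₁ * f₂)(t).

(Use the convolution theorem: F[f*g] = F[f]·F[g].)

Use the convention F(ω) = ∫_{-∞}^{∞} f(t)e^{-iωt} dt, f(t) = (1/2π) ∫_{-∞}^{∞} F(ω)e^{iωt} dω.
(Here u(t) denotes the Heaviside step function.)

F[f₁*f₂](ω) = \frac{5}{\left(i \omega + 1\right) \left(5 i \omega + 6\right)}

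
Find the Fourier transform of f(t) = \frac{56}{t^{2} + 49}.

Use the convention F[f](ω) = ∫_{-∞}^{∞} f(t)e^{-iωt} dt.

F(ω) = 8 \pi e^{- 7 \left|{\omega}\right|}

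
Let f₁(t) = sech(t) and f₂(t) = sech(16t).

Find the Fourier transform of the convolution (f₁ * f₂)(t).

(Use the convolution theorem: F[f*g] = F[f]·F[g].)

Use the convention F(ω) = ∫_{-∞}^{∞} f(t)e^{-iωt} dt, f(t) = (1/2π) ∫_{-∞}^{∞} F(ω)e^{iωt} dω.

F[f₁*f₂](ω) = \frac{\pi^{2}}{16 \cosh{\left(\frac{\pi \omega}{32} \right)} \cosh{\left(\frac{\pi \omega}{2} \right)}}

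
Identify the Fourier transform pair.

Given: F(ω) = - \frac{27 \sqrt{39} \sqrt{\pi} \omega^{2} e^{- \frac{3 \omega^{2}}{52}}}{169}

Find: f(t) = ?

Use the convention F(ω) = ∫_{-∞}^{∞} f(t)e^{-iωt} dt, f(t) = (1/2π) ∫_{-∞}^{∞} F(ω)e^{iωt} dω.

f(t) = 9 \left(\frac{52 t^{2}}{3} - 2\right) e^{- \frac{13 t^{2}}{3}}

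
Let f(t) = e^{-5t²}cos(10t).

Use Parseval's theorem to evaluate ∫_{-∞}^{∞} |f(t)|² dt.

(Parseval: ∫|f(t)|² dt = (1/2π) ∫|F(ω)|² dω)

∫|f(t)|² dt = \frac{\sqrt{10} \sqrt{\pi} \left(1 + e^{10}\right)}{20 e^{10}}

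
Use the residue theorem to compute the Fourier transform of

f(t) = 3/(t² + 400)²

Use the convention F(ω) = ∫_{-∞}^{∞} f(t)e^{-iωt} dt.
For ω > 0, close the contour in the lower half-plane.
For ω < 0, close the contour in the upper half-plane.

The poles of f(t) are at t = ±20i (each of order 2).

Let g(z) = f(z)e^{-iωz}; for large |z| the factor e^{-iωz} decays in the lower half-plane when ω > 0 and in the upper half-plane when ω < 0.

Case ω > 0 (lower half-plane, clockwise contour ⇒ F(ω) = -2πi·ΣRes):
  Res_{z = - 20 i} g(z) = \frac{3 i \left(20 \omega + 1\right) e^{- 20 \omega}}{32000} (pole of order 2)
  F(ω) = -2πi·ΣRes = \frac{3 \pi \left(20 \omega + 1\right) e^{- 20 \omega}}{16000}

Case ω < 0 (upper half-plane, counterclockwise contour ⇒ F(ω) = +2πi·ΣRes):
  Res_{z = 20 i} g(z) = \frac{3 i \left(20 \omega - 1\right) e^{20 \omega}}{32000} (pole of order 2)
  F(ω) = 2πi·ΣRes = \frac{3 \pi \left(1 - 20 \omega\right) e^{20 \omega}}{16000}

Both cases combine into a single formula in |ω|:

F(ω) = \frac{3 \pi \left(20 \left|{\omega}\right| + 1\right) e^{- 20 \left|{\omega}\right|}}{16000}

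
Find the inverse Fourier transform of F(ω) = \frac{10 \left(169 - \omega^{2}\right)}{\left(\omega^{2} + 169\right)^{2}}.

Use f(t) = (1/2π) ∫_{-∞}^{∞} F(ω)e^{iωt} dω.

f(t) = 5 e^{- 13 \left|{t}\right|} \left|{t}\right|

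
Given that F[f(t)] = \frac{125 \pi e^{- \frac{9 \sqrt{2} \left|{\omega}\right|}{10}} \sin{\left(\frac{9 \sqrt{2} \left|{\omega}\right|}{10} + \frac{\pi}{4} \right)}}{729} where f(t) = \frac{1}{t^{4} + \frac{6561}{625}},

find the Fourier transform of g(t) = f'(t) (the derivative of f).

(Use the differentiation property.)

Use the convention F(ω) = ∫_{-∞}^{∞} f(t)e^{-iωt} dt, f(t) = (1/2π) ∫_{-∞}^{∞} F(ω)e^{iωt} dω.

F[g](ω) = \frac{125 i \pi \omega e^{- \frac{9 \sqrt{2} \left|{\omega}\right|}{10}} \sin{\left(\frac{9 \sqrt{2} \left|{\omega}\right|}{10} + \frac{\pi}{4} \right)}}{729}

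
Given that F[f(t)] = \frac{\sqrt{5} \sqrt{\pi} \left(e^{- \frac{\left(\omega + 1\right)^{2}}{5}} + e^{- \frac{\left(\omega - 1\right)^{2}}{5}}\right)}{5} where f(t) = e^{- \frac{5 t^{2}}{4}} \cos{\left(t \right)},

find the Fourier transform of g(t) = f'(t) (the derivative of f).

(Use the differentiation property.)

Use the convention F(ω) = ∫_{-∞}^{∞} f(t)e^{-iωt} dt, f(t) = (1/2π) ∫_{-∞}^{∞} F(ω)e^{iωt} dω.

F[g](ω) = \frac{\sqrt{5} i \sqrt{\pi} \omega \left(e^{\frac{4 \omega}{5}} + 1\right) e^{- \frac{\omega^{2}}{5} - \frac{2 \omega}{5} - \frac{1}{5}}}{5}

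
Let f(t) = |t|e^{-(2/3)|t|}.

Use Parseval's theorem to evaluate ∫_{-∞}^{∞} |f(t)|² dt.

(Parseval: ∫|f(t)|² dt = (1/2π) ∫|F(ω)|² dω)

∫|f(t)|² dt = \frac{27}{16}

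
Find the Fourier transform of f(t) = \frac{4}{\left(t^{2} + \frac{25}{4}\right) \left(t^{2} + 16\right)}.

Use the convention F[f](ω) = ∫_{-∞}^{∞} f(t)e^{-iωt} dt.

F(ω) = - \frac{4 \pi e^{- 4 \left|{\omega}\right|}}{39} + \frac{32 \pi e^{- \frac{5 \left|{\omega}\right|}{2}}}{195}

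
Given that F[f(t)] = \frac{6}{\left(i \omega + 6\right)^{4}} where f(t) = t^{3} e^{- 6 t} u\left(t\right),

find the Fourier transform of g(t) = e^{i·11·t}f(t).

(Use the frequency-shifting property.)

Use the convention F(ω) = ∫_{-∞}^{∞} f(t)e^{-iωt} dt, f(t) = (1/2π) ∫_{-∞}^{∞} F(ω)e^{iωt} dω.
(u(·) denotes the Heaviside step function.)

F[g](ω) = \frac{6}{\left(i \left(\omega - 11\right) + 6\right)^{4}}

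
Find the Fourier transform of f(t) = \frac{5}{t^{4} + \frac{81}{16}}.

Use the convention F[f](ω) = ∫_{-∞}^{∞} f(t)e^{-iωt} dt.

F(ω) = \frac{40 \pi e^{- \frac{3 \sqrt{2} \left|{\omega}\right|}{4}} \sin{\left(\frac{3 \sqrt{2} \left|{\omega}\right|}{4} + \frac{\pi}{4} \right)}}{27}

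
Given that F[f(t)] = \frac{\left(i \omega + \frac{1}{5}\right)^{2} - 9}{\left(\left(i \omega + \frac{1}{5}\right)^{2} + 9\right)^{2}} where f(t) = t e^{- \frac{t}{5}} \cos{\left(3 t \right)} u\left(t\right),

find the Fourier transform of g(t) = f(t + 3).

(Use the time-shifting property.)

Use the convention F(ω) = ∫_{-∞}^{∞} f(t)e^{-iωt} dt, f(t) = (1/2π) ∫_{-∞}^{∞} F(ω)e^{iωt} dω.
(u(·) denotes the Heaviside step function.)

F[g](ω) = \frac{25 \left(\left(5 i \omega + 1\right)^{2} - 225\right) e^{3 i \omega}}{\left(\left(5 i \omega + 1\right)^{2} + 225\right)^{2}}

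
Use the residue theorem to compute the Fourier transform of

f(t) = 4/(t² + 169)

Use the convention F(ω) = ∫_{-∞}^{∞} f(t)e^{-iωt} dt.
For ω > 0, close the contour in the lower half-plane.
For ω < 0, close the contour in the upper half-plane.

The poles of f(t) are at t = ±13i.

Let g(z) = f(z)e^{-iωz}; for large |z| the factor e^{-iωz} decays in the lower half-plane when ω > 0 and in the upper half-plane when ω < 0.

Case ω > 0 (lower half-plane, clockwise contour ⇒ F(ω) = -2πi·ΣRes):
  Res_{z = - 13 i} g(z) = \frac{2 i e^{- 13 \omega}}{13}
  F(ω) = -2πi·ΣRes = \frac{4 \pi e^{- 13 \omega}}{13}

Case ω < 0 (upper half-plane, counterclockwise contour ⇒ F(ω) = +2πi·ΣRes):
  Res_{z = 13 i} g(z) = - \frac{2 i e^{13 \omega}}{13}
  F(ω) = 2πi·ΣRes = \frac{4 \pi e^{13 \omega}}{13}

Both cases combine into a single formula in |ω|:

F(ω) = \frac{4 \pi e^{- 13 \left|{\omega}\right|}}{13}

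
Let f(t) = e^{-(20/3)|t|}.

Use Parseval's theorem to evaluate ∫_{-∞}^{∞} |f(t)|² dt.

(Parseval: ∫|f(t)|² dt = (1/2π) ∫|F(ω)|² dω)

∫|f(t)|² dt = \frac{3}{20}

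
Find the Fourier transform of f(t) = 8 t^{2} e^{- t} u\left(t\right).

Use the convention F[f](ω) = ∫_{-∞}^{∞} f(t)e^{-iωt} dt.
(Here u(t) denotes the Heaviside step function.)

F(ω) = \frac{16}{\left(i \omega + 1\right)^{3}}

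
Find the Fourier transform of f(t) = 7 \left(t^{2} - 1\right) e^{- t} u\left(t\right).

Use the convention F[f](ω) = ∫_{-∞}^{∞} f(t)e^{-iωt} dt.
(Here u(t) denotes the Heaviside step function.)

F(ω) = \frac{7 \left(2 i \omega - \left(i \omega + 1\right)^{3} + 2\right)}{\left(i \omega + 1\right)^{4}}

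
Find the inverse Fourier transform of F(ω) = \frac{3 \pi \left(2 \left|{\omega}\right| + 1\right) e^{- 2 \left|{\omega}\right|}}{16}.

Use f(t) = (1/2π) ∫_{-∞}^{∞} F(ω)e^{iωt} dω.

f(t) = \frac{3}{\left(t^{2} + 4\right)^{2}}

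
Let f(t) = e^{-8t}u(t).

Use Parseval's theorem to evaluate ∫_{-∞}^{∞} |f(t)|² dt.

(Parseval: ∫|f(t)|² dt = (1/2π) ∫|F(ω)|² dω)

∫|f(t)|² dt = \frac{1}{16}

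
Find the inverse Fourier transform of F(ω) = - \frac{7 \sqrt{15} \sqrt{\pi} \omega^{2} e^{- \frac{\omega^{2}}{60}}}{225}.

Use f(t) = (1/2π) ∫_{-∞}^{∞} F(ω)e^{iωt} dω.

f(t) = 7 \left(60 t^{2} - 2\right) e^{- 15 t^{2}}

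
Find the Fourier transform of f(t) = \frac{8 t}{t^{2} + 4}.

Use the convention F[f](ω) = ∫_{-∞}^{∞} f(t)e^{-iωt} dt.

F(ω) = - 8 i \pi e^{- 2 \left|{\omega}\right|} \operatorname{sign}{\left(\omega \right)}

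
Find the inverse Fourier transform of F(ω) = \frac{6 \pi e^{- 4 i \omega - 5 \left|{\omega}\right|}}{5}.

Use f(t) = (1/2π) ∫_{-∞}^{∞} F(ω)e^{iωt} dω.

f(t) = \frac{6}{\left(t - 4\right)^{2} + 25}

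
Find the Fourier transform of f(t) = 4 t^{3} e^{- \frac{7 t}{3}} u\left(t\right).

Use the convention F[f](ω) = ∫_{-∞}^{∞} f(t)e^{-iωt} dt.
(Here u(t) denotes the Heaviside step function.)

F(ω) = \frac{1944}{\left(3 i \omega + 7\right)^{4}}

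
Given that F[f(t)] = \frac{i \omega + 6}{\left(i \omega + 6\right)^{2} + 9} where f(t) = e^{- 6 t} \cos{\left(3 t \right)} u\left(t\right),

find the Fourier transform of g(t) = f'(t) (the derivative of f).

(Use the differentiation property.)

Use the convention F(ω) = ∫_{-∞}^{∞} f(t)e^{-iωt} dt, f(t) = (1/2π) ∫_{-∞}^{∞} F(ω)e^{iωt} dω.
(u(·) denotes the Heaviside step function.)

F[g](ω) = \frac{i \omega \left(i \omega + 6\right)}{\left(i \omega + 6\right)^{2} + 9}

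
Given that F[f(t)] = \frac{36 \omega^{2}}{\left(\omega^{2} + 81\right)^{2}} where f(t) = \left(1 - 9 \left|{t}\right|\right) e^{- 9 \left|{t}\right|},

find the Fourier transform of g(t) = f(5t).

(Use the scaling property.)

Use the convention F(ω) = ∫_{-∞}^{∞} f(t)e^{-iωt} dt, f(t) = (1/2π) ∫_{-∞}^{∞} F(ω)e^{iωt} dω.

F[g](ω) = \frac{180 \omega^{2}}{\left(\omega^{2} + 2025\right)^{2}}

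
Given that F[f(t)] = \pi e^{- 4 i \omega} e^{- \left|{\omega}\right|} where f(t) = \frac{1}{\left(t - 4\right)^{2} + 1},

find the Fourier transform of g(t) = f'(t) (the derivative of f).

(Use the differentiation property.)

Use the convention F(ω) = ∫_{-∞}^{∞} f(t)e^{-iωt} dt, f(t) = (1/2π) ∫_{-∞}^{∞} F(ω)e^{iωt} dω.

F[g](ω) = i \pi \omega e^{- 4 i \omega - \left|{\omega}\right|}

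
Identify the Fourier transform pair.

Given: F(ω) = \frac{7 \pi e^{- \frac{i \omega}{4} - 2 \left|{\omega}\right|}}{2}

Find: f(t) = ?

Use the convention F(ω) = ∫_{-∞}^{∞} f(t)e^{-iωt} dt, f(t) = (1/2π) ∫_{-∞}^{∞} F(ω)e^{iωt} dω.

f(t) = \frac{7}{\left(t - \frac{1}{4}\right)^{2} + 4}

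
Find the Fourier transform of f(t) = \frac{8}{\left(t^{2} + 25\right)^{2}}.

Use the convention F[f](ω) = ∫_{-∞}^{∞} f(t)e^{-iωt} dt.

F(ω) = \frac{4 \pi \left(5 \left|{\omega}\right| + 1\right) e^{- 5 \left|{\omega}\right|}}{125}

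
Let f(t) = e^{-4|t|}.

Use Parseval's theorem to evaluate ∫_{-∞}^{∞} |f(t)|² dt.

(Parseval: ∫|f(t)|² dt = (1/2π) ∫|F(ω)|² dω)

∫|f(t)|² dt = \frac{1}{4}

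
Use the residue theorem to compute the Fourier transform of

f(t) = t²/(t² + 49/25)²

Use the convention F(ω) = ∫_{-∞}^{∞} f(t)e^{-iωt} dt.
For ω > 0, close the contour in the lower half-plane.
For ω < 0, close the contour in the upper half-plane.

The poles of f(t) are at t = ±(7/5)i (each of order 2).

Let g(z) = f(z)e^{-iωz}; for large |z| the factor e^{-iωz} decays in the lower half-plane when ω > 0 and in the upper half-plane when ω < 0.

Case ω > 0 (lower half-plane, clockwise contour ⇒ F(ω) = -2πi·ΣRes):
  Res_{z = - \frac{7 i}{5}} g(z) = \frac{i \left(5 - 7 \omega\right) e^{- \frac{7 \omega}{5}}}{28} (pole of order 2)
  F(ω) = -2πi·ΣRes = \frac{\pi \left(5 - 7 \omega\right) e^{- \frac{7 \omega}{5}}}{14}

Case ω < 0 (upper half-plane, counterclockwise contour ⇒ F(ω) = +2πi·ΣRes):
  Res_{z = \frac{7 i}{5}} g(z) = \frac{i \left(- 7 \omega - 5\right) e^{\frac{7 \omega}{5}}}{28} (pole of order 2)
  F(ω) = 2πi·ΣRes = \frac{\pi \left(7 \omega + 5\right) e^{\frac{7 \omega}{5}}}{14}

Both cases combine into a single formula in |ω|:

F(ω) = \frac{\pi \left(5 - 7 \left|{\omega}\right|\right) e^{- \frac{7 \left|{\omega}\right|}{5}}}{14}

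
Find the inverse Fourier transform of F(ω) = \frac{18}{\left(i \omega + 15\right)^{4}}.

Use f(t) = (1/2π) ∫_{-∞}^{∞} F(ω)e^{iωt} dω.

f(t) = 3 t^{3} e^{- 15 t} u\left(t\right)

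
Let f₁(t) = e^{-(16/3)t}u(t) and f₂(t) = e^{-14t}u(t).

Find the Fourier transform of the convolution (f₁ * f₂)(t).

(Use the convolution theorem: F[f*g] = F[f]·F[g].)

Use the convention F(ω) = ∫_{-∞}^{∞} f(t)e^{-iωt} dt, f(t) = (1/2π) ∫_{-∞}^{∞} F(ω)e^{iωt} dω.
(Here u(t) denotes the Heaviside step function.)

F[f₁*f₂](ω) = \frac{3}{\left(i \omega + 14\right) \left(3 i \omega + 16\right)}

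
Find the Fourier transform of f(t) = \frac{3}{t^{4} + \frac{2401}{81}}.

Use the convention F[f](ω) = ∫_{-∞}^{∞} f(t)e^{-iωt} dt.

F(ω) = \frac{81 \pi e^{- \frac{7 \sqrt{2} \left|{\omega}\right|}{6}} \sin{\left(\frac{7 \sqrt{2} \left|{\omega}\right|}{6} + \frac{\pi}{4} \right)}}{343}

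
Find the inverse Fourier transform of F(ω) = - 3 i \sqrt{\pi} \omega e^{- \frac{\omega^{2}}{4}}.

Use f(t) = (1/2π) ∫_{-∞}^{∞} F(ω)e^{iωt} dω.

f(t) = 6 t e^{- t^{2}}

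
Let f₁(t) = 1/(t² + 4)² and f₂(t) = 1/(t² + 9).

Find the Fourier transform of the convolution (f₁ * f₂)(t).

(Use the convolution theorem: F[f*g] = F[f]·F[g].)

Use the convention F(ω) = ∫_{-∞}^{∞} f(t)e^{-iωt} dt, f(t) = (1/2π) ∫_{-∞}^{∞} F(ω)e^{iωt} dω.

F[f₁*f₂](ω) = \frac{\pi^{2} \left(2 \left|{\omega}\right| + 1\right) e^{- 5 \left|{\omega}\right|}}{48}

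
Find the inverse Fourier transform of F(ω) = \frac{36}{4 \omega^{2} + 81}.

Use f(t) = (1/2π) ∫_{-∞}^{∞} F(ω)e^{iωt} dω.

f(t) = e^{- \frac{9 \left|{t}\right|}{2}}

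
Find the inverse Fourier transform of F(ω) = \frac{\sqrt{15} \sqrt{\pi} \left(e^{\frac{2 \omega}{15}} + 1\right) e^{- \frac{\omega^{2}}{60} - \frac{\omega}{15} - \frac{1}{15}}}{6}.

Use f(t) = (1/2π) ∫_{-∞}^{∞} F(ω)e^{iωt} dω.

f(t) = 5 e^{- 15 t^{2}} \cos{\left(2 t \right)}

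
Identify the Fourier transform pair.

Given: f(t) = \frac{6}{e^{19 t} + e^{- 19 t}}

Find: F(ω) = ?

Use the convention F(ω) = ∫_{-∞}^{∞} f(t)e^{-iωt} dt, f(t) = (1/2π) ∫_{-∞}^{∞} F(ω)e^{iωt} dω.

F(ω) = \frac{3 \pi}{19 \cosh{\left(\frac{\pi \omega}{38} \right)}}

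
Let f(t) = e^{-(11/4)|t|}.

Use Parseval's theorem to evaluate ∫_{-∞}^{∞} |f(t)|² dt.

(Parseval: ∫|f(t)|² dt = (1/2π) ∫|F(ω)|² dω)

∫|f(t)|² dt = \frac{4}{11}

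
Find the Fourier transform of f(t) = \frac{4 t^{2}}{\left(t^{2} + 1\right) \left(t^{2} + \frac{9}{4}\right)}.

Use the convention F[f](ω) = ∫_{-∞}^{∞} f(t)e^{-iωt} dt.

F(ω) = - \frac{16 \pi e^{- \left|{\omega}\right|}}{5} + \frac{24 \pi e^{- \frac{3 \left|{\omega}\right|}{2}}}{5}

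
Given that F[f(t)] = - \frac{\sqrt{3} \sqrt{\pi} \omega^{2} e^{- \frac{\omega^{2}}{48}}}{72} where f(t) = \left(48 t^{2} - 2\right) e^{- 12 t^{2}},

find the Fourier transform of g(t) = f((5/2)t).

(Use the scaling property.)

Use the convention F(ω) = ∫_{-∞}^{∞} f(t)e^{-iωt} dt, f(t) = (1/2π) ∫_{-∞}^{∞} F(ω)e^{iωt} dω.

F[g](ω) = - \frac{\sqrt{3} \sqrt{\pi} \omega^{2} e^{- \frac{\omega^{2}}{300}}}{1125}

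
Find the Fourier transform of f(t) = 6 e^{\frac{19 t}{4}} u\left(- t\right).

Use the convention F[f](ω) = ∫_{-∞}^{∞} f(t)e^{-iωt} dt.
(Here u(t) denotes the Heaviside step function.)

F(ω) = - \frac{24}{4 i \omega - 19}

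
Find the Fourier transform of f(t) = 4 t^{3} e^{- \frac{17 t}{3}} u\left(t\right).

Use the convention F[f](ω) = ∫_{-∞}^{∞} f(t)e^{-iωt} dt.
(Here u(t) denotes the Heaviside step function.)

F(ω) = \frac{1944}{\left(3 i \omega + 17\right)^{4}}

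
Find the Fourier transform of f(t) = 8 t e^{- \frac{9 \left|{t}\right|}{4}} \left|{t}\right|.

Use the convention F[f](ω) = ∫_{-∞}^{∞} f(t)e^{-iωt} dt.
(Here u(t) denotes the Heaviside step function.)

F(ω) = \frac{8192 i \omega \left(16 \omega^{2} - 243\right)}{\left(16 \omega^{2} + 81\right)^{3}}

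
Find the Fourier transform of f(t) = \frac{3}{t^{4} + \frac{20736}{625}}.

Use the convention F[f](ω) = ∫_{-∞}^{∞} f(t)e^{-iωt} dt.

F(ω) = \frac{125 \pi e^{- \frac{6 \sqrt{2} \left|{\omega}\right|}{5}} \sin{\left(\frac{6 \sqrt{2} \left|{\omega}\right|}{5} + \frac{\pi}{4} \right)}}{576}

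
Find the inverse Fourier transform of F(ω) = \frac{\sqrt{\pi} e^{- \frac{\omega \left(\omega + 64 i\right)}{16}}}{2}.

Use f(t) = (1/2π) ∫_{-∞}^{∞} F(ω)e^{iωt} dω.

f(t) = e^{- 4 \left(t - 4\right)^{2}}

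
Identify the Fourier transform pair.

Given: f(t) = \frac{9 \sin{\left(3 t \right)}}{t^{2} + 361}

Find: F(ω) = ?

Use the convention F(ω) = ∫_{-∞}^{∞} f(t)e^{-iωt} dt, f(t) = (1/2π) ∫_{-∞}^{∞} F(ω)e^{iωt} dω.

F(ω) = \frac{9 i \pi e^{- 19 \left|{\omega + 3}\right|}}{38} - \frac{9 i \pi e^{- 19 \left|{\omega - 3}\right|}}{38}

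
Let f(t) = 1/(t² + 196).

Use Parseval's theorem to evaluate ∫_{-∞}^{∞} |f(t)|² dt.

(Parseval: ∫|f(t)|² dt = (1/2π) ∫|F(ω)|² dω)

∫|f(t)|² dt = \frac{\pi}{5488}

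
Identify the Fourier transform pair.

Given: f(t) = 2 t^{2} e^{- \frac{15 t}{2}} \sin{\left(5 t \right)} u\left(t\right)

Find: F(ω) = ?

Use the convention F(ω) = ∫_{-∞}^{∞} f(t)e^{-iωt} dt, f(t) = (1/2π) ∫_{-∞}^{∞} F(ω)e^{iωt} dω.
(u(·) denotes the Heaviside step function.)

F(ω) = \frac{320 \left(3 \left(2 i \omega + 15\right)^{2} - 100\right)}{\left(\left(2 i \omega + 15\right)^{2} + 100\right)^{3}}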